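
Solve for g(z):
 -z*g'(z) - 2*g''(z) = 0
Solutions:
 g(z) = C1 + C2*erf(z/2)


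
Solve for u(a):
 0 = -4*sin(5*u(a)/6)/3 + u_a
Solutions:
 -4*a/3 + 3*log(cos(5*u(a)/6) - 1)/5 - 3*log(cos(5*u(a)/6) + 1)/5 = C1


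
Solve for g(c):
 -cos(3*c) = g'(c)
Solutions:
 g(c) = C1 - sin(3*c)/3


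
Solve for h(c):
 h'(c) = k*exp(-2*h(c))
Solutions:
 h(c) = log(-sqrt(C1 + 2*c*k))
 h(c) = log(C1 + 2*c*k)/2


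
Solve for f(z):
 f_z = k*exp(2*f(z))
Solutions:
 f(z) = log(-sqrt(-1/(C1 + k*z))) - log(2)/2
 f(z) = log(-1/(C1 + k*z))/2 - log(2)/2


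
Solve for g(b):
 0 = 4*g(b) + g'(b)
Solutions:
 g(b) = C1*exp(-4*b)


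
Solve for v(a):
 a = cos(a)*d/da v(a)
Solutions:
 v(a) = C1 + Integral(a/cos(a), a)


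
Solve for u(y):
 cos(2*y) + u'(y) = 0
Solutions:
 u(y) = C1 - sin(2*y)/2


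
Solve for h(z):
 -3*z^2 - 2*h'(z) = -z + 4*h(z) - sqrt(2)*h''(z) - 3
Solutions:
 h(z) = C1*exp(sqrt(2)*z*(1 - sqrt(1 + 4*sqrt(2)))/2) + C2*exp(sqrt(2)*z*(1 + sqrt(1 + 4*sqrt(2)))/2) - 3*z^2/4 + z - 3*sqrt(2)/8 + 1/4


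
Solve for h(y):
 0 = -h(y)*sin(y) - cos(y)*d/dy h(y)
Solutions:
 h(y) = C1*cos(y)


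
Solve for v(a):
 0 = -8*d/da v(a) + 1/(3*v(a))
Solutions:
 v(a) = -sqrt(C1 + 3*a)/6
 v(a) = sqrt(C1 + 3*a)/6


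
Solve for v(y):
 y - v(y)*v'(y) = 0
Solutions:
 v(y) = -sqrt(C1 + y^2)
 v(y) = sqrt(C1 + y^2)


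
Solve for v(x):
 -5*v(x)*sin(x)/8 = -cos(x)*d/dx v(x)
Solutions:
 v(x) = C1/cos(x)^(5/8)


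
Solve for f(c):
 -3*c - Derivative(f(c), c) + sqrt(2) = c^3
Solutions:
 f(c) = C1 - c^4/4 - 3*c^2/2 + sqrt(2)*c


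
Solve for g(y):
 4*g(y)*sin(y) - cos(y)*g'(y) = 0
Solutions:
 g(y) = C1/cos(y)^4


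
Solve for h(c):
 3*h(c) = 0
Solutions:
 h(c) = 0


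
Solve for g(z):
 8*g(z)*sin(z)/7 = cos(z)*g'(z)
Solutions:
 g(z) = C1/cos(z)^(8/7)


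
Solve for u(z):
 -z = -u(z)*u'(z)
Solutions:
 u(z) = -sqrt(C1 + z^2)
 u(z) = sqrt(C1 + z^2)


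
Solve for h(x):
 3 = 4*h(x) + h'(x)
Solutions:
 h(x) = C1*exp(-4*x) + 3/4


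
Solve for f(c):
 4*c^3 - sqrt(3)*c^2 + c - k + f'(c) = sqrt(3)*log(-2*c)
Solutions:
 f(c) = C1 - c^4 + sqrt(3)*c^3/3 - c^2/2 + c*(k - sqrt(3) + sqrt(3)*log(2)) + sqrt(3)*c*log(-c)


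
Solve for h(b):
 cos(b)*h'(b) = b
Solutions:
 h(b) = C1 + Integral(b/cos(b), b)


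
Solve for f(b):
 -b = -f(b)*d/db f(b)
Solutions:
 f(b) = -sqrt(C1 + b^2)
 f(b) = sqrt(C1 + b^2)


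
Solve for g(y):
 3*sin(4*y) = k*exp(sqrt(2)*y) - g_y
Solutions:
 g(y) = C1 + sqrt(2)*k*exp(sqrt(2)*y)/2 + 3*cos(4*y)/4


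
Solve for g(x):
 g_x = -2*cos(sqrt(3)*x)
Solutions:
 g(x) = C1 - 2*sqrt(3)*sin(sqrt(3)*x)/3


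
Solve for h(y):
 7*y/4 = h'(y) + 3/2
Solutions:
 h(y) = C1 + 7*y^2/8 - 3*y/2


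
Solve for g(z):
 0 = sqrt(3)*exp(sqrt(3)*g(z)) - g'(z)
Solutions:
 g(z) = sqrt(3)*(2*log(-1/(C1 + sqrt(3)*z)) - log(3))/6


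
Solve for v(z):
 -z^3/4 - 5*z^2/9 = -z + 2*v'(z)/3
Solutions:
 v(z) = C1 - 3*z^4/32 - 5*z^3/18 + 3*z^2/4


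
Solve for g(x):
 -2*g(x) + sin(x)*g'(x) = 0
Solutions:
 g(x) = C1*(cos(x) - 1)/(cos(x) + 1)


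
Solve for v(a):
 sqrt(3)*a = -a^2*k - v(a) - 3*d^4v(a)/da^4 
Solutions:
 v(a) = -a^2*k - sqrt(3)*a + (C1*sin(sqrt(2)*3^(3/4)*a/6) + C2*cos(sqrt(2)*3^(3/4)*a/6))*exp(-sqrt(2)*3^(3/4)*a/6) + (C3*sin(sqrt(2)*3^(3/4)*a/6) + C4*cos(sqrt(2)*3^(3/4)*a/6))*exp(sqrt(2)*3^(3/4)*a/6)


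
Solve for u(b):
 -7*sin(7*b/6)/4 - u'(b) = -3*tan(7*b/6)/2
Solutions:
 u(b) = C1 - 9*log(cos(7*b/6))/7 + 3*cos(7*b/6)/2


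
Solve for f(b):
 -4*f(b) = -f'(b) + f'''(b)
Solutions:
 f(b) = C1*exp(3^(1/3)*b*(3^(1/3)/(sqrt(321) + 18)^(1/3) + (sqrt(321) + 18)^(1/3))/6)*sin(3^(1/6)*b*(-3^(2/3)*(sqrt(321) + 18)^(1/3) + 3/(sqrt(321) + 18)^(1/3))/6) + C2*exp(3^(1/3)*b*(3^(1/3)/(sqrt(321) + 18)^(1/3) + (sqrt(321) + 18)^(1/3))/6)*cos(3^(1/6)*b*(-3^(2/3)*(sqrt(321) + 18)^(1/3) + 3/(sqrt(321) + 18)^(1/3))/6) + C3*exp(-3^(1/3)*b*(3^(1/3)/(sqrt(321) + 18)^(1/3) + (sqrt(321) + 18)^(1/3))/3)


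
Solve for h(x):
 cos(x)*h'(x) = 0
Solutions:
 h(x) = C1


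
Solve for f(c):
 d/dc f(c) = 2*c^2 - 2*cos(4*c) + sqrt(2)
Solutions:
 f(c) = C1 + 2*c^3/3 + sqrt(2)*c - sin(4*c)/2


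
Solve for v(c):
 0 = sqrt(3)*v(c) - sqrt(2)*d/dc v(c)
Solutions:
 v(c) = C1*exp(sqrt(6)*c/2)


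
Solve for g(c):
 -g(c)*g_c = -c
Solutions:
 g(c) = -sqrt(C1 + c^2)
 g(c) = sqrt(C1 + c^2)


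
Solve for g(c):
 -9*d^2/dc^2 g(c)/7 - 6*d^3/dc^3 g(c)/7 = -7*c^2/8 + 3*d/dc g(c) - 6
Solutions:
 g(c) = C1 + 7*c^3/72 - c^2/8 + 163*c/84 + (C2*sin(sqrt(47)*c/4) + C3*cos(sqrt(47)*c/4))*exp(-3*c/4)


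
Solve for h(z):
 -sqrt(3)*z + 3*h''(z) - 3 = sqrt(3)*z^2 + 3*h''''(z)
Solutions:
 h(z) = C1 + C2*z + C3*exp(-z) + C4*exp(z) + sqrt(3)*z^4/36 + sqrt(3)*z^3/18 + z^2*(3 + 2*sqrt(3))/6


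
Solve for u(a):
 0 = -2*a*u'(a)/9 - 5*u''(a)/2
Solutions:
 u(a) = C1 + C2*erf(sqrt(10)*a/15)


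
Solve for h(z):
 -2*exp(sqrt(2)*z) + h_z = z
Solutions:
 h(z) = C1 + z^2/2 + sqrt(2)*exp(sqrt(2)*z)


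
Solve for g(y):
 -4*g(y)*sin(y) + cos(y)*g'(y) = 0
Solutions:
 g(y) = C1/cos(y)^4


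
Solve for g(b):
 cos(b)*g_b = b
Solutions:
 g(b) = C1 + Integral(b/cos(b), b)


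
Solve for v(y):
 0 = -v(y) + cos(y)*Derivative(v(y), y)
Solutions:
 v(y) = C1*sqrt(sin(y) + 1)/sqrt(sin(y) - 1)


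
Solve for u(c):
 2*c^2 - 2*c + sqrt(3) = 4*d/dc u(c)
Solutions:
 u(c) = C1 + c^3/6 - c^2/4 + sqrt(3)*c/4


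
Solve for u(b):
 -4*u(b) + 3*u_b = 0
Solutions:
 u(b) = C1*exp(4*b/3)


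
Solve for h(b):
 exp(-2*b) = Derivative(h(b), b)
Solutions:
 h(b) = C1 - exp(-2*b)/2


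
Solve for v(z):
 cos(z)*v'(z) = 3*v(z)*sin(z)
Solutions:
 v(z) = C1/cos(z)^3


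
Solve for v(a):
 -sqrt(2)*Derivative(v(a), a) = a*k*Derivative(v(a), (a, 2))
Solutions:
 v(a) = C1 + a^(((re(k) - sqrt(2))*re(k) + im(k)^2)/(re(k)^2 + im(k)^2))*(C2*sin(sqrt(2)*log(a)*Abs(im(k))/(re(k)^2 + im(k)^2)) + C3*cos(sqrt(2)*log(a)*im(k)/(re(k)^2 + im(k)^2)))


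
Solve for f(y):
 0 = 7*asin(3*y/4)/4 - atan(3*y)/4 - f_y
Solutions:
 f(y) = C1 + 7*y*asin(3*y/4)/4 - y*atan(3*y)/4 + 7*sqrt(16 - 9*y^2)/12 + log(9*y^2 + 1)/24


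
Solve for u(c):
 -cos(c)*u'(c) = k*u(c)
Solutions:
 u(c) = C1*exp(k*(log(sin(c) - 1) - log(sin(c) + 1))/2)


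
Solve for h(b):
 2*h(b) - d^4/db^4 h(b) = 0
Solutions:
 h(b) = C1*exp(-2^(1/4)*b) + C2*exp(2^(1/4)*b) + C3*sin(2^(1/4)*b) + C4*cos(2^(1/4)*b)


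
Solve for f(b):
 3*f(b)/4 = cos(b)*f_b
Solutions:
 f(b) = C1*(sin(b) + 1)^(3/8)/(sin(b) - 1)^(3/8)


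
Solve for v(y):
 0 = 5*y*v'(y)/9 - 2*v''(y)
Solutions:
 v(y) = C1 + C2*erfi(sqrt(5)*y/6)


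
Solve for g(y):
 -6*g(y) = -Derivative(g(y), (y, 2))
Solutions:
 g(y) = C1*exp(-sqrt(6)*y) + C2*exp(sqrt(6)*y)


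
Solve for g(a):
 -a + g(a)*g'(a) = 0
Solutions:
 g(a) = -sqrt(C1 + a^2)
 g(a) = sqrt(C1 + a^2)


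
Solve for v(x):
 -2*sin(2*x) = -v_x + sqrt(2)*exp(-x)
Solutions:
 v(x) = C1 - cos(2*x) - sqrt(2)*exp(-x)


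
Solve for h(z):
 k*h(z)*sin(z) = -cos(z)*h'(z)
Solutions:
 h(z) = C1*exp(k*log(cos(z)))


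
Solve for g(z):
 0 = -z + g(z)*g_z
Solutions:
 g(z) = -sqrt(C1 + z^2)
 g(z) = sqrt(C1 + z^2)


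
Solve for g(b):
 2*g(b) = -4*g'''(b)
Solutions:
 g(b) = C3*exp(-2^(2/3)*b/2) + (C1*sin(2^(2/3)*sqrt(3)*b/4) + C2*cos(2^(2/3)*sqrt(3)*b/4))*exp(2^(2/3)*b/4)


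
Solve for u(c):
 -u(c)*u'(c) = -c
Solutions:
 u(c) = -sqrt(C1 + c^2)
 u(c) = sqrt(C1 + c^2)


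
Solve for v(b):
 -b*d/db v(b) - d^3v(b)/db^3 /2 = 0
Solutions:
 v(b) = C1 + Integral(C2*airyai(-2^(1/3)*b) + C3*airybi(-2^(1/3)*b), b)


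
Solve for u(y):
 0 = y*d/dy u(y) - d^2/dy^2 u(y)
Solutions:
 u(y) = C1 + C2*erfi(sqrt(2)*y/2)


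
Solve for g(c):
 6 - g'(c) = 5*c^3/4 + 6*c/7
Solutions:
 g(c) = C1 - 5*c^4/16 - 3*c^2/7 + 6*c


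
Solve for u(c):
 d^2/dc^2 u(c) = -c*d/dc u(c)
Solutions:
 u(c) = C1 + C2*erf(sqrt(2)*c/2)


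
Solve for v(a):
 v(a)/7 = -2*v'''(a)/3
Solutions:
 v(a) = C3*exp(-14^(2/3)*3^(1/3)*a/14) + (C1*sin(14^(2/3)*3^(5/6)*a/28) + C2*cos(14^(2/3)*3^(5/6)*a/28))*exp(14^(2/3)*3^(1/3)*a/28)


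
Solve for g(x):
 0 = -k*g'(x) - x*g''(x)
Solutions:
 g(x) = C1 + x^(1 - re(k))*(C2*sin(log(x)*Abs(im(k))) + C3*cos(log(x)*im(k)))


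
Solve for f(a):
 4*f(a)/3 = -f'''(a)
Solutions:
 f(a) = C3*exp(-6^(2/3)*a/3) + (C1*sin(2^(2/3)*3^(1/6)*a/2) + C2*cos(2^(2/3)*3^(1/6)*a/2))*exp(6^(2/3)*a/6)


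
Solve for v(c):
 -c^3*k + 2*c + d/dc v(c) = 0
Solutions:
 v(c) = C1 + c^4*k/4 - c^2


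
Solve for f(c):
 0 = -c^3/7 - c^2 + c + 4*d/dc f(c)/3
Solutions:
 f(c) = C1 + 3*c^4/112 + c^3/4 - 3*c^2/8


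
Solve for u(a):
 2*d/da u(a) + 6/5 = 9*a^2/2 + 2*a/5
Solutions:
 u(a) = C1 + 3*a^3/4 + a^2/10 - 3*a/5


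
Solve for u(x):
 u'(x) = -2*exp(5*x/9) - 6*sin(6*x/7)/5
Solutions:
 u(x) = C1 - 18*exp(5*x/9)/5 + 7*cos(6*x/7)/5


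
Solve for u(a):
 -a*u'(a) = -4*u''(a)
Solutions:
 u(a) = C1 + C2*erfi(sqrt(2)*a/4)


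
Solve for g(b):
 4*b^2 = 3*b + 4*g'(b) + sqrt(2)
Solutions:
 g(b) = C1 + b^3/3 - 3*b^2/8 - sqrt(2)*b/4


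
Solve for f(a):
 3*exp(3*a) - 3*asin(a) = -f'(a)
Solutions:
 f(a) = C1 + 3*a*asin(a) + 3*sqrt(1 - a^2) - exp(3*a)


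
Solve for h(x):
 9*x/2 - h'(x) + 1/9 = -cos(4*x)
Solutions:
 h(x) = C1 + 9*x^2/4 + x/9 + sin(4*x)/4


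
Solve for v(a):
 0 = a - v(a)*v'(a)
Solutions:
 v(a) = -sqrt(C1 + a^2)
 v(a) = sqrt(C1 + a^2)


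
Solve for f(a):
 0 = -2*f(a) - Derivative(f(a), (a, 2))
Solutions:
 f(a) = C1*sin(sqrt(2)*a) + C2*cos(sqrt(2)*a)


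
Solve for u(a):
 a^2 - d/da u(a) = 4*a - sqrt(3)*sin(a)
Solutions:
 u(a) = C1 + a^3/3 - 2*a^2 - sqrt(3)*cos(a)


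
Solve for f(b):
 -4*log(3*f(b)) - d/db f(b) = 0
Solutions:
 Integral(1/(log(_y) + log(3)), (_y, f(b)))/4 = C1 - b


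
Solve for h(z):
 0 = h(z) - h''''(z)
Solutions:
 h(z) = C1*exp(-z) + C2*exp(z) + C3*sin(z) + C4*cos(z)


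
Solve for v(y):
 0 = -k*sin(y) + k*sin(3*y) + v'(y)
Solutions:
 v(y) = C1 - k*cos(y) + k*cos(3*y)/3


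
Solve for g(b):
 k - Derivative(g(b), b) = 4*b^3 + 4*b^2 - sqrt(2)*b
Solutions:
 g(b) = C1 - b^4 - 4*b^3/3 + sqrt(2)*b^2/2 + b*k


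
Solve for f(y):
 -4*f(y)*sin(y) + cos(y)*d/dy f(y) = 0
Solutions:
 f(y) = C1/cos(y)^4


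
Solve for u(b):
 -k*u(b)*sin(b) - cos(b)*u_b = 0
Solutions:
 u(b) = C1*exp(k*log(cos(b)))


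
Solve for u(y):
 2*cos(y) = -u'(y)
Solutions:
 u(y) = C1 - 2*sin(y)


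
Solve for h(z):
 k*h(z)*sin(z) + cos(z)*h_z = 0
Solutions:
 h(z) = C1*exp(k*log(cos(z)))


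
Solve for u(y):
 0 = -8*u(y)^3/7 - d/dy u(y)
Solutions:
 u(y) = -sqrt(14)*sqrt(-1/(C1 - 8*y))/2
 u(y) = sqrt(14)*sqrt(-1/(C1 - 8*y))/2


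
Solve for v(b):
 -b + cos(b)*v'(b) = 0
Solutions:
 v(b) = C1 + Integral(b/cos(b), b)


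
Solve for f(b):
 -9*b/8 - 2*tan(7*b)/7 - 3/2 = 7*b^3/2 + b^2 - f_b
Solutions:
 f(b) = C1 + 7*b^4/8 + b^3/3 + 9*b^2/16 + 3*b/2 - 2*log(cos(7*b))/49


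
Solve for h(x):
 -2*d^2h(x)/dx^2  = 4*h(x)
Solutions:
 h(x) = C1*sin(sqrt(2)*x) + C2*cos(sqrt(2)*x)


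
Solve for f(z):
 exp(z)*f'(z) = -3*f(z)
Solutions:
 f(z) = C1*exp(3*exp(-z))


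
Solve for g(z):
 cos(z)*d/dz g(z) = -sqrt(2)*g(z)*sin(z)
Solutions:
 g(z) = C1*cos(z)^(sqrt(2))


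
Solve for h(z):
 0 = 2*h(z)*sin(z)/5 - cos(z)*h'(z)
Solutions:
 h(z) = C1/cos(z)^(2/5)


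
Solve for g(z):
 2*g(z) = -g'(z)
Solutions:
 g(z) = C1*exp(-2*z)


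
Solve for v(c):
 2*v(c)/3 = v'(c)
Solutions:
 v(c) = C1*exp(2*c/3)


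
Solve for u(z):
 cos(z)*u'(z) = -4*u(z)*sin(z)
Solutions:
 u(z) = C1*cos(z)^4


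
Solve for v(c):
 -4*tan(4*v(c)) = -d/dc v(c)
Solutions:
 v(c) = -asin(C1*exp(16*c))/4 + pi/4
 v(c) = asin(C1*exp(16*c))/4


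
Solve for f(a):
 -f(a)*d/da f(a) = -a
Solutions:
 f(a) = -sqrt(C1 + a^2)
 f(a) = sqrt(C1 + a^2)


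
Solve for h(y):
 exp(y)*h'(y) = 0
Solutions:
 h(y) = C1


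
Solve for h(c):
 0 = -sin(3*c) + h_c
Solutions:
 h(c) = C1 - cos(3*c)/3


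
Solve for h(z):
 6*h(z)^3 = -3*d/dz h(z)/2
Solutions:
 h(z) = -sqrt(2)*sqrt(-1/(C1 - 4*z))/2
 h(z) = sqrt(2)*sqrt(-1/(C1 - 4*z))/2


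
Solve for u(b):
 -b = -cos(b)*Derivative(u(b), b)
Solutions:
 u(b) = C1 + Integral(b/cos(b), b)


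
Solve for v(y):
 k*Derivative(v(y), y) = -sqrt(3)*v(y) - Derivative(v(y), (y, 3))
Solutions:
 v(y) = C1*exp(2^(1/3)*y*(2*k/((-sqrt(3) + 3*I)*(sqrt(4*k^3 + 81) + 9)^(1/3)) + 2^(1/3)*sqrt(3)*(sqrt(4*k^3 + 81) + 9)^(1/3)/12 - 2^(1/3)*I*(sqrt(4*k^3 + 81) + 9)^(1/3)/4)) + C2*exp(2^(1/3)*y*(-2*k/((sqrt(3) + 3*I)*(sqrt(4*k^3 + 81) + 9)^(1/3)) + 2^(1/3)*sqrt(3)*(sqrt(4*k^3 + 81) + 9)^(1/3)/12 + 2^(1/3)*I*(sqrt(4*k^3 + 81) + 9)^(1/3)/4)) + C3*exp(2^(1/3)*sqrt(3)*y*(2*k/(sqrt(4*k^3 + 81) + 9)^(1/3) - 2^(1/3)*(sqrt(4*k^3 + 81) + 9)^(1/3))/6)


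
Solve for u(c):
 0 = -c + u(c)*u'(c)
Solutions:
 u(c) = -sqrt(C1 + c^2)
 u(c) = sqrt(C1 + c^2)


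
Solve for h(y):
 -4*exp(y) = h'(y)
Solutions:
 h(y) = C1 - 4*exp(y)


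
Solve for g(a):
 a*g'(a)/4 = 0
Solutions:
 g(a) = C1


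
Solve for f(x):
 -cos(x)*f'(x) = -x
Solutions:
 f(x) = C1 + Integral(x/cos(x), x)


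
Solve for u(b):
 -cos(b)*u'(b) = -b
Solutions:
 u(b) = C1 + Integral(b/cos(b), b)


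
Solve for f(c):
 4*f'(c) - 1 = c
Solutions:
 f(c) = C1 + c^2/8 + c/4


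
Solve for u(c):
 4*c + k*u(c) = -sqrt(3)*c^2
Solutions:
 u(c) = c*(-sqrt(3)*c - 4)/k


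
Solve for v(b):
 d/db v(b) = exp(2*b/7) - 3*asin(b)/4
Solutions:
 v(b) = C1 - 3*b*asin(b)/4 - 3*sqrt(1 - b^2)/4 + 7*exp(2*b/7)/2


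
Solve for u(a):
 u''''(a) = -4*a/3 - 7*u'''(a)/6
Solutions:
 u(a) = C1 + C2*a + C3*a^2 + C4*exp(-7*a/6) - a^4/21 + 8*a^3/49


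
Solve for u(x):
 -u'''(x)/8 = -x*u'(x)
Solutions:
 u(x) = C1 + Integral(C2*airyai(2*x) + C3*airybi(2*x), x)


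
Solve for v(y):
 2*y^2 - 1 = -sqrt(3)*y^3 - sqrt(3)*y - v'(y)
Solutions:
 v(y) = C1 - sqrt(3)*y^4/4 - 2*y^3/3 - sqrt(3)*y^2/2 + y


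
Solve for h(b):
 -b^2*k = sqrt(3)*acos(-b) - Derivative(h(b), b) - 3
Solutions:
 h(b) = C1 + b^3*k/3 - 3*b + sqrt(3)*(b*acos(-b) + sqrt(1 - b^2))


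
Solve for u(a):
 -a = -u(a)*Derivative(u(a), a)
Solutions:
 u(a) = -sqrt(C1 + a^2)
 u(a) = sqrt(C1 + a^2)


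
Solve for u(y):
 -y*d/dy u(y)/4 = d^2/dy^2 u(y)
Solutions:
 u(y) = C1 + C2*erf(sqrt(2)*y/4)


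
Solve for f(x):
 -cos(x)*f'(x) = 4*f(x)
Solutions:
 f(x) = C1*(sin(x)^2 - 2*sin(x) + 1)/(sin(x)^2 + 2*sin(x) + 1)


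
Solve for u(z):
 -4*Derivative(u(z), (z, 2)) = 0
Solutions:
 u(z) = C1 + C2*z


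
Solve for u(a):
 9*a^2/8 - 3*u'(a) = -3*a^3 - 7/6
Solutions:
 u(a) = C1 + a^4/4 + a^3/8 + 7*a/18


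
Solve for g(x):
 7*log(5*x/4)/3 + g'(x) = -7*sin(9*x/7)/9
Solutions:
 g(x) = C1 - 7*x*log(x)/3 - 3*x*log(5) + 2*x*log(10)/3 + 7*x/3 + 4*x*log(2) + 49*cos(9*x/7)/81


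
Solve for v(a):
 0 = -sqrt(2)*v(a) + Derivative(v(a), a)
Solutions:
 v(a) = C1*exp(sqrt(2)*a)


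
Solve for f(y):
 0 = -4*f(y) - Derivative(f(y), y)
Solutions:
 f(y) = C1*exp(-4*y)


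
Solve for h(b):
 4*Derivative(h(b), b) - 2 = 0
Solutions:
 h(b) = C1 + b/2


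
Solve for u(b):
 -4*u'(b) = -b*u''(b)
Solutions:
 u(b) = C1 + C2*b^5


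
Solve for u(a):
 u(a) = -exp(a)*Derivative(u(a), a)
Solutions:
 u(a) = C1*exp(exp(-a))


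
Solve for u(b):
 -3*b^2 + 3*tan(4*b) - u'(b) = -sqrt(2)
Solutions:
 u(b) = C1 - b^3 + sqrt(2)*b - 3*log(cos(4*b))/4


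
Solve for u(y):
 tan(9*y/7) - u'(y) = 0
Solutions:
 u(y) = C1 - 7*log(cos(9*y/7))/9


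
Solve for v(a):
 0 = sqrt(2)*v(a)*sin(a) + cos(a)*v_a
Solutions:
 v(a) = C1*cos(a)^(sqrt(2))


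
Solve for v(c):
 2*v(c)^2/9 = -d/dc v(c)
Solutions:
 v(c) = 9/(C1 + 2*c)


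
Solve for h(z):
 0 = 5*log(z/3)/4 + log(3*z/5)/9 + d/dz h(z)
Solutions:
 h(z) = C1 - 49*z*log(z)/36 + z*log(5)/9 + 41*z*log(3)/36 + 49*z/36


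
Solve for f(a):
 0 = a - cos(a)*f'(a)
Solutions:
 f(a) = C1 + Integral(a/cos(a), a)


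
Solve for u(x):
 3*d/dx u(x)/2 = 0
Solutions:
 u(x) = C1


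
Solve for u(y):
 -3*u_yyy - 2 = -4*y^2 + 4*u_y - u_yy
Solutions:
 u(y) = C1 + y^3/3 + y^2/4 - 15*y/8 + (C2*sin(sqrt(47)*y/6) + C3*cos(sqrt(47)*y/6))*exp(y/6)


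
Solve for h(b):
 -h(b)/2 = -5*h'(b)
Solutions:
 h(b) = C1*exp(b/10)


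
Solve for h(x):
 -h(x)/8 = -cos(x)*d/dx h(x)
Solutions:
 h(x) = C1*(sin(x) + 1)^(1/16)/(sin(x) - 1)^(1/16)


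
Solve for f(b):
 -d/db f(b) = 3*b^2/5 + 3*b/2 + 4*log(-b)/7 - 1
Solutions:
 f(b) = C1 - b^3/5 - 3*b^2/4 - 4*b*log(-b)/7 + 11*b/7


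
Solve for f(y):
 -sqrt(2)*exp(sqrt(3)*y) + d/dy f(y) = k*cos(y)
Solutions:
 f(y) = C1 + k*sin(y) + sqrt(6)*exp(sqrt(3)*y)/3


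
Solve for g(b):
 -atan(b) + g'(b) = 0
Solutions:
 g(b) = C1 + b*atan(b) - log(b^2 + 1)/2


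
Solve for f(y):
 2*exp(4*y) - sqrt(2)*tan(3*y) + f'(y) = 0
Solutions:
 f(y) = C1 - exp(4*y)/2 - sqrt(2)*log(cos(3*y))/3


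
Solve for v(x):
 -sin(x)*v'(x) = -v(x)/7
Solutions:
 v(x) = C1*(cos(x) - 1)^(1/14)/(cos(x) + 1)^(1/14)


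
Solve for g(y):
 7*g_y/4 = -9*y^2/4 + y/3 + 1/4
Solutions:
 g(y) = C1 - 3*y^3/7 + 2*y^2/21 + y/7


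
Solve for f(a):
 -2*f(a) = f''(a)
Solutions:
 f(a) = C1*sin(sqrt(2)*a) + C2*cos(sqrt(2)*a)


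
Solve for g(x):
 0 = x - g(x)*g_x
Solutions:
 g(x) = -sqrt(C1 + x^2)
 g(x) = sqrt(C1 + x^2)


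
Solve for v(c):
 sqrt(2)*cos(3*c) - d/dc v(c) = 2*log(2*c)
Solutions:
 v(c) = C1 - 2*c*log(c) - 2*c*log(2) + 2*c + sqrt(2)*sin(3*c)/3


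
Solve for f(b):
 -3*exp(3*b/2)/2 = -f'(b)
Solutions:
 f(b) = C1 + exp(3*b/2)


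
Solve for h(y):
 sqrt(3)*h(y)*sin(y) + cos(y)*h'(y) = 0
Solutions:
 h(y) = C1*cos(y)^(sqrt(3))


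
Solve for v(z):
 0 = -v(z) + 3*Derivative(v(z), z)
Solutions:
 v(z) = C1*exp(z/3)


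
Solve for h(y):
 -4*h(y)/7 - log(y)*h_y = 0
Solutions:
 h(y) = C1*exp(-4*li(y)/7)


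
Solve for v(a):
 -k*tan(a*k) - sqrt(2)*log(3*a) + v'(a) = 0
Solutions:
 v(a) = C1 + sqrt(2)*a*(log(a) - 1) + sqrt(2)*a*log(3) + k*Piecewise((-log(cos(a*k))/k, Ne(k, 0)), (0, True))


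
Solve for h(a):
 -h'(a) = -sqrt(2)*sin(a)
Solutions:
 h(a) = C1 - sqrt(2)*cos(a)


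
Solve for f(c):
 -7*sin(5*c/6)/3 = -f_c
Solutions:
 f(c) = C1 - 14*cos(5*c/6)/5


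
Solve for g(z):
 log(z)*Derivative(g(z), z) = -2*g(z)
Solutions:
 g(z) = C1*exp(-2*li(z))


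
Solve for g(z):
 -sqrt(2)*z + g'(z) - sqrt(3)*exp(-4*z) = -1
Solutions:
 g(z) = C1 + sqrt(2)*z^2/2 - z - sqrt(3)*exp(-4*z)/4


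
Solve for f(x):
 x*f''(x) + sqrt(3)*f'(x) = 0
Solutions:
 f(x) = C1 + C2*x^(1 - sqrt(3))


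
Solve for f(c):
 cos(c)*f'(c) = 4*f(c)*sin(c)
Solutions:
 f(c) = C1/cos(c)^4


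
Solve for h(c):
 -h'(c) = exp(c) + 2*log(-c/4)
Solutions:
 h(c) = C1 - 2*c*log(-c) + 2*c*(1 + 2*log(2)) - exp(c)


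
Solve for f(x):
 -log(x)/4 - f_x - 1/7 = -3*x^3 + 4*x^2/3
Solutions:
 f(x) = C1 + 3*x^4/4 - 4*x^3/9 - x*log(x)/4 + 3*x/28


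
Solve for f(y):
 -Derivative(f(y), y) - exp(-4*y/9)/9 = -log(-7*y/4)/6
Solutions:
 f(y) = C1 + y*log(-y)/6 + y*(-2*log(2) - 1 + log(7))/6 + exp(-4*y/9)/4


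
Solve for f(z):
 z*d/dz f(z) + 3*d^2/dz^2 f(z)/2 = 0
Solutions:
 f(z) = C1 + C2*erf(sqrt(3)*z/3)


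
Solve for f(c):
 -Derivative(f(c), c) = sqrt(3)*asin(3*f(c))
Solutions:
 Integral(1/asin(3*_y), (_y, f(c))) = C1 - sqrt(3)*c


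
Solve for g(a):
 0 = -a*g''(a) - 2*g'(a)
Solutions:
 g(a) = C1 + C2/a


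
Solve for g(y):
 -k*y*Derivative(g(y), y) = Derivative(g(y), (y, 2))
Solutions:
 g(y) = Piecewise((-sqrt(2)*sqrt(pi)*C1*erf(sqrt(2)*sqrt(k)*y/2)/(2*sqrt(k)) - C2, (k > 0) | (k < 0)), (-C1*y - C2, True))


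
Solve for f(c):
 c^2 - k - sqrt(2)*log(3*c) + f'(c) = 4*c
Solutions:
 f(c) = C1 - c^3/3 + 2*c^2 + c*k + sqrt(2)*c*log(c) - sqrt(2)*c + sqrt(2)*c*log(3)


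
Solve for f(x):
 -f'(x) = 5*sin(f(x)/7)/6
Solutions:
 5*x/6 + 7*log(cos(f(x)/7) - 1)/2 - 7*log(cos(f(x)/7) + 1)/2 = C1


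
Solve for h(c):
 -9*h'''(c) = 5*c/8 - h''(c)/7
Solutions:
 h(c) = C1 + C2*c + C3*exp(c/63) + 35*c^3/48 + 2205*c^2/16


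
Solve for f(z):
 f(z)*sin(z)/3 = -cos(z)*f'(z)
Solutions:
 f(z) = C1*cos(z)^(1/3)


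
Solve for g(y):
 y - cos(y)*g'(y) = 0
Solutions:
 g(y) = C1 + Integral(y/cos(y), y)


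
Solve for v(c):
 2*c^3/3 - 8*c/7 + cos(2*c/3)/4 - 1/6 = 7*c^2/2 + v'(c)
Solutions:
 v(c) = C1 + c^4/6 - 7*c^3/6 - 4*c^2/7 - c/6 + 3*sin(2*c/3)/8


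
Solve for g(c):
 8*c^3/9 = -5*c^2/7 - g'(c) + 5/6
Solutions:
 g(c) = C1 - 2*c^4/9 - 5*c^3/21 + 5*c/6


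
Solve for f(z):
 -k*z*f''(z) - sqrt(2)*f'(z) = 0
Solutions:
 f(z) = C1 + z^(((re(k) - sqrt(2))*re(k) + im(k)^2)/(re(k)^2 + im(k)^2))*(C2*sin(sqrt(2)*log(z)*Abs(im(k))/(re(k)^2 + im(k)^2)) + C3*cos(sqrt(2)*log(z)*im(k)/(re(k)^2 + im(k)^2)))


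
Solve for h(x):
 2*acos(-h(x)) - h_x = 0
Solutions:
 Integral(1/acos(-_y), (_y, h(x))) = C1 + 2*x


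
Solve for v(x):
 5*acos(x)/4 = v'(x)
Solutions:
 v(x) = C1 + 5*x*acos(x)/4 - 5*sqrt(1 - x^2)/4


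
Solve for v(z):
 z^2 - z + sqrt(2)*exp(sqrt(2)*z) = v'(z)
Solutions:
 v(z) = C1 + z^3/3 - z^2/2 + exp(sqrt(2)*z)


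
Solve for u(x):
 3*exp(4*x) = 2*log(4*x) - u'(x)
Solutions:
 u(x) = C1 + 2*x*log(x) + 2*x*(-1 + 2*log(2)) - 3*exp(4*x)/4


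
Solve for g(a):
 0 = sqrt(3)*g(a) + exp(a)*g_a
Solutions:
 g(a) = C1*exp(sqrt(3)*exp(-a))


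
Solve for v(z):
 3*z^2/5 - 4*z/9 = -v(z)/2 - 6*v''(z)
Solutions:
 v(z) = C1*sin(sqrt(3)*z/6) + C2*cos(sqrt(3)*z/6) - 6*z^2/5 + 8*z/9 + 144/5


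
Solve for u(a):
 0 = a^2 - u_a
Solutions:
 u(a) = C1 + a^3/3


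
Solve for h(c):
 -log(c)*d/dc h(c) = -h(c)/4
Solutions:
 h(c) = C1*exp(li(c)/4)


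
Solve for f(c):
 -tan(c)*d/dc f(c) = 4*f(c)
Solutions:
 f(c) = C1/sin(c)^4


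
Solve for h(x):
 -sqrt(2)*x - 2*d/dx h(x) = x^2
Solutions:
 h(x) = C1 - x^3/6 - sqrt(2)*x^2/4


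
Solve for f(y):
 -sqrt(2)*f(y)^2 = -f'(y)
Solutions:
 f(y) = -1/(C1 + sqrt(2)*y)


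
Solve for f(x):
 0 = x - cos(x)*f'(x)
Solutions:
 f(x) = C1 + Integral(x/cos(x), x)


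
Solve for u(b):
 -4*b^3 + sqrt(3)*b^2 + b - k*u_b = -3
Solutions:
 u(b) = C1 - b^4/k + sqrt(3)*b^3/(3*k) + b^2/(2*k) + 3*b/k


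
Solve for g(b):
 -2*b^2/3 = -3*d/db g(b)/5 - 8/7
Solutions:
 g(b) = C1 + 10*b^3/27 - 40*b/21


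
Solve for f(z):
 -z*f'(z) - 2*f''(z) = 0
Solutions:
 f(z) = C1 + C2*erf(z/2)


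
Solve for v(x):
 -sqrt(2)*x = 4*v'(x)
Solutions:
 v(x) = C1 - sqrt(2)*x^2/8


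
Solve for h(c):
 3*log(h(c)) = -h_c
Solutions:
 li(h(c)) = C1 - 3*c


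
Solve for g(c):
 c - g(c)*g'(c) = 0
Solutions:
 g(c) = -sqrt(C1 + c^2)
 g(c) = sqrt(C1 + c^2)


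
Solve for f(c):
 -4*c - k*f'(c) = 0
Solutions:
 f(c) = C1 - 2*c^2/k


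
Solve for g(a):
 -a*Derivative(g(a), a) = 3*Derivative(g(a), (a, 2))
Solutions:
 g(a) = C1 + C2*erf(sqrt(6)*a/6)


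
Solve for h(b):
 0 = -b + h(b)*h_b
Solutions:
 h(b) = -sqrt(C1 + b^2)
 h(b) = sqrt(C1 + b^2)


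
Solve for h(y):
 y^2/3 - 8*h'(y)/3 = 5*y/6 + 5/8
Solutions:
 h(y) = C1 + y^3/24 - 5*y^2/32 - 15*y/64


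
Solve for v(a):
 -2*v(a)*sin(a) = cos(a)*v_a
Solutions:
 v(a) = C1*cos(a)^2


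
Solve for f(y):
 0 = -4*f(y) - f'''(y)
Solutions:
 f(y) = C3*exp(-2^(2/3)*y) + (C1*sin(2^(2/3)*sqrt(3)*y/2) + C2*cos(2^(2/3)*sqrt(3)*y/2))*exp(2^(2/3)*y/2)


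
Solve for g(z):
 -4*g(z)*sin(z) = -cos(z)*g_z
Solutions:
 g(z) = C1/cos(z)^4


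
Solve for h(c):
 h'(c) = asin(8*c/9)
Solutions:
 h(c) = C1 + c*asin(8*c/9) + sqrt(81 - 64*c^2)/8


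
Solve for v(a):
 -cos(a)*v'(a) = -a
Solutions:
 v(a) = C1 + Integral(a/cos(a), a)


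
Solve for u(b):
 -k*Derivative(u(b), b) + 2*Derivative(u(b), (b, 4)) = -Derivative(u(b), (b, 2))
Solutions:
 u(b) = C1 + C2*exp(b*(6^(1/3)*(-9*k + sqrt(3)*sqrt(27*k^2 + 2))^(1/3)/12 - 2^(1/3)*3^(5/6)*I*(-9*k + sqrt(3)*sqrt(27*k^2 + 2))^(1/3)/12 + 2/((-6^(1/3) + 2^(1/3)*3^(5/6)*I)*(-9*k + sqrt(3)*sqrt(27*k^2 + 2))^(1/3)))) + C3*exp(b*(6^(1/3)*(-9*k + sqrt(3)*sqrt(27*k^2 + 2))^(1/3)/12 + 2^(1/3)*3^(5/6)*I*(-9*k + sqrt(3)*sqrt(27*k^2 + 2))^(1/3)/12 - 2/((6^(1/3) + 2^(1/3)*3^(5/6)*I)*(-9*k + sqrt(3)*sqrt(27*k^2 + 2))^(1/3)))) + C4*exp(6^(1/3)*b*(-(-9*k + sqrt(3)*sqrt(27*k^2 + 2))^(1/3) + 6^(1/3)/(-9*k + sqrt(3)*sqrt(27*k^2 + 2))^(1/3))/6)


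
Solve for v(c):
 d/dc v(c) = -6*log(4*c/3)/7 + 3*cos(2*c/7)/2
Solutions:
 v(c) = C1 - 6*c*log(c)/7 - 12*c*log(2)/7 + 6*c/7 + 6*c*log(3)/7 + 21*sin(2*c/7)/4


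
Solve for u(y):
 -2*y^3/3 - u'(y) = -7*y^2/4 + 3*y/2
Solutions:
 u(y) = C1 - y^4/6 + 7*y^3/12 - 3*y^2/4


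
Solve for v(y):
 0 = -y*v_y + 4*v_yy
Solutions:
 v(y) = C1 + C2*erfi(sqrt(2)*y/4)


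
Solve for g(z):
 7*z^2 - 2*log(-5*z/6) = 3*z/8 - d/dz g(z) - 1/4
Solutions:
 g(z) = C1 - 7*z^3/3 + 3*z^2/16 + 2*z*log(-z) + z*(-2*log(6) - 9/4 + 2*log(5))


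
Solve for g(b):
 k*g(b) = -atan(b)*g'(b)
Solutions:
 g(b) = C1*exp(-k*Integral(1/atan(b), b))


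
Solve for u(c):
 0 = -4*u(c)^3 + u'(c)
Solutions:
 u(c) = -sqrt(2)*sqrt(-1/(C1 + 4*c))/2
 u(c) = sqrt(2)*sqrt(-1/(C1 + 4*c))/2


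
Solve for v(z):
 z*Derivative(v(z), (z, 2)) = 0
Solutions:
 v(z) = C1 + C2*z


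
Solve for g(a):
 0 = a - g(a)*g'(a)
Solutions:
 g(a) = -sqrt(C1 + a^2)
 g(a) = sqrt(C1 + a^2)


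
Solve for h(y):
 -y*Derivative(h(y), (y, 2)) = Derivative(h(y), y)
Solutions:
 h(y) = C1 + C2*log(y)


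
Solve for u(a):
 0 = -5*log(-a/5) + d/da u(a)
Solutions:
 u(a) = C1 + 5*a*log(-a) + 5*a*(-log(5) - 1)


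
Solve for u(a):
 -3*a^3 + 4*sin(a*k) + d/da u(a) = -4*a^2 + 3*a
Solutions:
 u(a) = C1 + 3*a^4/4 - 4*a^3/3 + 3*a^2/2 + 4*cos(a*k)/k


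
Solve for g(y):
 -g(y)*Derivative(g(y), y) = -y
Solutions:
 g(y) = -sqrt(C1 + y^2)
 g(y) = sqrt(C1 + y^2)


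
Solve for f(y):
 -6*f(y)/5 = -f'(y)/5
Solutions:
 f(y) = C1*exp(6*y)


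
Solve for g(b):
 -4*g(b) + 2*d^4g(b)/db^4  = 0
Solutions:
 g(b) = C1*exp(-2^(1/4)*b) + C2*exp(2^(1/4)*b) + C3*sin(2^(1/4)*b) + C4*cos(2^(1/4)*b)


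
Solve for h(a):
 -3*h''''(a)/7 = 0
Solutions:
 h(a) = C1 + C2*a + C3*a^2 + C4*a^3


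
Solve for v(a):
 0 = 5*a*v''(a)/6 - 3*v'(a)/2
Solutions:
 v(a) = C1 + C2*a^(14/5)


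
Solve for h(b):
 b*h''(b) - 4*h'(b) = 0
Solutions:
 h(b) = C1 + C2*b^5


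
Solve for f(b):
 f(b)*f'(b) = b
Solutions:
 f(b) = -sqrt(C1 + b^2)
 f(b) = sqrt(C1 + b^2)


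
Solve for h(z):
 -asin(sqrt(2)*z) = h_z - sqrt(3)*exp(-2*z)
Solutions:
 h(z) = C1 - z*asin(sqrt(2)*z) - sqrt(2)*sqrt(1 - 2*z^2)/2 - sqrt(3)*exp(-2*z)/2


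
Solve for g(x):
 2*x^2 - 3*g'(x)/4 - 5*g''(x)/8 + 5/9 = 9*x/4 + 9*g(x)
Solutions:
 g(x) = 2*x^2/9 - 31*x/108 + (C1*sin(3*sqrt(39)*x/5) + C2*cos(3*sqrt(39)*x/5))*exp(-3*x/5) + 71/1296


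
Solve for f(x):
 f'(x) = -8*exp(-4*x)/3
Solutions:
 f(x) = C1 + 2*exp(-4*x)/3


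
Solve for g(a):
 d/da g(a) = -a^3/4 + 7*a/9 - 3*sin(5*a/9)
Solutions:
 g(a) = C1 - a^4/16 + 7*a^2/18 + 27*cos(5*a/9)/5


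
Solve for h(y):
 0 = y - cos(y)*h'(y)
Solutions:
 h(y) = C1 + Integral(y/cos(y), y)


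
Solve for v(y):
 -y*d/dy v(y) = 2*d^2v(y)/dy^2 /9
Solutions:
 v(y) = C1 + C2*erf(3*y/2)


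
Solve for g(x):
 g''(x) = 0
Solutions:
 g(x) = C1 + C2*x


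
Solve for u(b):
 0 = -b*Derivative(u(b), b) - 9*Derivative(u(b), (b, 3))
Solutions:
 u(b) = C1 + Integral(C2*airyai(-3^(1/3)*b/3) + C3*airybi(-3^(1/3)*b/3), b)


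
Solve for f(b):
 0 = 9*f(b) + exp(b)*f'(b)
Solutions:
 f(b) = C1*exp(9*exp(-b))


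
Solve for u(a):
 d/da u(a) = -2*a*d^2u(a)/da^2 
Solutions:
 u(a) = C1 + C2*sqrt(a)


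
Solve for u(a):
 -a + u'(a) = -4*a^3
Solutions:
 u(a) = C1 - a^4 + a^2/2


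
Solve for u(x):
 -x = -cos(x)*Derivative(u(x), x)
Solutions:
 u(x) = C1 + Integral(x/cos(x), x)


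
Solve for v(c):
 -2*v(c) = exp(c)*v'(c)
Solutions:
 v(c) = C1*exp(2*exp(-c))


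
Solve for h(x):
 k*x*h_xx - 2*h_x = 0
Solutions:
 h(x) = C1 + x^(((re(k) + 2)*re(k) + im(k)^2)/(re(k)^2 + im(k)^2))*(C2*sin(2*log(x)*Abs(im(k))/(re(k)^2 + im(k)^2)) + C3*cos(2*log(x)*im(k)/(re(k)^2 + im(k)^2)))


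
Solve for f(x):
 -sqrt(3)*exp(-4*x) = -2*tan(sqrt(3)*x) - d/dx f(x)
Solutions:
 f(x) = C1 - sqrt(3)*log(tan(sqrt(3)*x)^2 + 1)/3 - sqrt(3)*exp(-4*x)/4


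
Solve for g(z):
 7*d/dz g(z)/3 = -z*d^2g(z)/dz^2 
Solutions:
 g(z) = C1 + C2/z^(4/3)


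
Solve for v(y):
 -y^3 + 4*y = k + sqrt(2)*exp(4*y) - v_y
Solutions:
 v(y) = C1 + k*y + y^4/4 - 2*y^2 + sqrt(2)*exp(4*y)/4


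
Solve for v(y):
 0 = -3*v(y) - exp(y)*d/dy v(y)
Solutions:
 v(y) = C1*exp(3*exp(-y))


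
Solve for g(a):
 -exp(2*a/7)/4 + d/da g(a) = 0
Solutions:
 g(a) = C1 + 7*exp(2*a/7)/8


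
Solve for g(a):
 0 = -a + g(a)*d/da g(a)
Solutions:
 g(a) = -sqrt(C1 + a^2)
 g(a) = sqrt(C1 + a^2)


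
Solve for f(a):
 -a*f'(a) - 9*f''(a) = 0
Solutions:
 f(a) = C1 + C2*erf(sqrt(2)*a/6)


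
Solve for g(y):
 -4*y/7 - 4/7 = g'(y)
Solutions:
 g(y) = C1 - 2*y^2/7 - 4*y/7


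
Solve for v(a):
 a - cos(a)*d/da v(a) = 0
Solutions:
 v(a) = C1 + Integral(a/cos(a), a)


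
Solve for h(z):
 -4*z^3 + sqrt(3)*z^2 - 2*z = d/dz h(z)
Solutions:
 h(z) = C1 - z^4 + sqrt(3)*z^3/3 - z^2


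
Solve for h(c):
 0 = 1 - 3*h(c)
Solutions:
 h(c) = 1/3


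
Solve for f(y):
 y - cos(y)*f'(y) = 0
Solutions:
 f(y) = C1 + Integral(y/cos(y), y)


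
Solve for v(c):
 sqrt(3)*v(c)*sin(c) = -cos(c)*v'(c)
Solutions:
 v(c) = C1*cos(c)^(sqrt(3))


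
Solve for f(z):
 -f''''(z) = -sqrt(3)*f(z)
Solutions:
 f(z) = C1*exp(-3^(1/8)*z) + C2*exp(3^(1/8)*z) + C3*sin(3^(1/8)*z) + C4*cos(3^(1/8)*z)


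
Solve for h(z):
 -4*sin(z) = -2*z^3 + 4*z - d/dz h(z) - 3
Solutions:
 h(z) = C1 - z^4/2 + 2*z^2 - 3*z - 4*cos(z)


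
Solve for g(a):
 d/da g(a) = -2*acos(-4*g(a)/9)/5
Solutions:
 Integral(1/acos(-4*_y/9), (_y, g(a))) = C1 - 2*a/5


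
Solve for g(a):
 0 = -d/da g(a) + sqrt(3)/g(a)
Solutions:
 g(a) = -sqrt(C1 + 2*sqrt(3)*a)
 g(a) = sqrt(C1 + 2*sqrt(3)*a)


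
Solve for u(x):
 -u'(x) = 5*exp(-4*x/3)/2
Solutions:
 u(x) = C1 + 15*exp(-4*x/3)/8


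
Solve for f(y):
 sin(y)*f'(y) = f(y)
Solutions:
 f(y) = C1*sqrt(cos(y) - 1)/sqrt(cos(y) + 1)


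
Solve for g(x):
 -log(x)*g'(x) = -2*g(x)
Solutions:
 g(x) = C1*exp(2*li(x))


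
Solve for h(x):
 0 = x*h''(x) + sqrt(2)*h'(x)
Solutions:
 h(x) = C1 + C2*x^(1 - sqrt(2))


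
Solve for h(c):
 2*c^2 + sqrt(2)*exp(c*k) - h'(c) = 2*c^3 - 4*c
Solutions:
 h(c) = C1 - c^4/2 + 2*c^3/3 + 2*c^2 + sqrt(2)*exp(c*k)/k


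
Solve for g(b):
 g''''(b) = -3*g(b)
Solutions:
 g(b) = (C1*sin(sqrt(2)*3^(1/4)*b/2) + C2*cos(sqrt(2)*3^(1/4)*b/2))*exp(-sqrt(2)*3^(1/4)*b/2) + (C3*sin(sqrt(2)*3^(1/4)*b/2) + C4*cos(sqrt(2)*3^(1/4)*b/2))*exp(sqrt(2)*3^(1/4)*b/2)


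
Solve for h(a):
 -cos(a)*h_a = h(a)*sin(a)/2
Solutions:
 h(a) = C1*sqrt(cos(a))


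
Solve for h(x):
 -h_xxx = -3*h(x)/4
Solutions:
 h(x) = C3*exp(6^(1/3)*x/2) + (C1*sin(2^(1/3)*3^(5/6)*x/4) + C2*cos(2^(1/3)*3^(5/6)*x/4))*exp(-6^(1/3)*x/4)


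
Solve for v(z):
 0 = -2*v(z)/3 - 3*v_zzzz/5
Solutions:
 v(z) = (C1*sin(2^(3/4)*sqrt(3)*5^(1/4)*z/6) + C2*cos(2^(3/4)*sqrt(3)*5^(1/4)*z/6))*exp(-2^(3/4)*sqrt(3)*5^(1/4)*z/6) + (C3*sin(2^(3/4)*sqrt(3)*5^(1/4)*z/6) + C4*cos(2^(3/4)*sqrt(3)*5^(1/4)*z/6))*exp(2^(3/4)*sqrt(3)*5^(1/4)*z/6)


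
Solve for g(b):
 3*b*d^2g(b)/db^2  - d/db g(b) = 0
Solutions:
 g(b) = C1 + C2*b^(4/3)


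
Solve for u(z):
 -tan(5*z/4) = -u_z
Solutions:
 u(z) = C1 - 4*log(cos(5*z/4))/5


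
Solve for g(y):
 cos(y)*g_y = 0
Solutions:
 g(y) = C1


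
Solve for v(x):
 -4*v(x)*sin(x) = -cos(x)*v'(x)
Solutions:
 v(x) = C1/cos(x)^4


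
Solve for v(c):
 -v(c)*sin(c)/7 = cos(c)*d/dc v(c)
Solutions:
 v(c) = C1*cos(c)^(1/7)


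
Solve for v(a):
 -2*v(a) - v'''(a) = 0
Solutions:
 v(a) = C3*exp(-2^(1/3)*a) + (C1*sin(2^(1/3)*sqrt(3)*a/2) + C2*cos(2^(1/3)*sqrt(3)*a/2))*exp(2^(1/3)*a/2)


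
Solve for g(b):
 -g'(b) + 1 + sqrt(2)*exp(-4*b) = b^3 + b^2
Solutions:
 g(b) = C1 - b^4/4 - b^3/3 + b - sqrt(2)*exp(-4*b)/4


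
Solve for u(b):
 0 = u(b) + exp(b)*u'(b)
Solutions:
 u(b) = C1*exp(exp(-b))


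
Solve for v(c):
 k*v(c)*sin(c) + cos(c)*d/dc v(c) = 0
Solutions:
 v(c) = C1*exp(k*log(cos(c)))


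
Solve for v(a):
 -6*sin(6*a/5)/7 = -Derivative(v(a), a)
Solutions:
 v(a) = C1 - 5*cos(6*a/5)/7


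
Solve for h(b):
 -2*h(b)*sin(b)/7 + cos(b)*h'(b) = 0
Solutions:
 h(b) = C1/cos(b)^(2/7)


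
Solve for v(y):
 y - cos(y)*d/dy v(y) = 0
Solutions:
 v(y) = C1 + Integral(y/cos(y), y)


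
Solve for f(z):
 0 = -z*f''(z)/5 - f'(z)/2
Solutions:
 f(z) = C1 + C2/z^(3/2)


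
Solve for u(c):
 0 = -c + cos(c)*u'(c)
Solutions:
 u(c) = C1 + Integral(c/cos(c), c)


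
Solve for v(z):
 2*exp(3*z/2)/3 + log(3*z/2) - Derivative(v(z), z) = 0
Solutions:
 v(z) = C1 + z*log(z) + z*(-1 - log(2) + log(3)) + 4*exp(3*z/2)/9


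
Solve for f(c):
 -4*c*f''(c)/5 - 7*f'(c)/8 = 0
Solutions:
 f(c) = C1 + C2/c^(3/32)


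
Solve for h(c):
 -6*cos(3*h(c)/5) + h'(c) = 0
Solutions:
 -6*c - 5*log(sin(3*h(c)/5) - 1)/6 + 5*log(sin(3*h(c)/5) + 1)/6 = C1


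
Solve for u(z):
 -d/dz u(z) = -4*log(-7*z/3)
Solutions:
 u(z) = C1 + 4*z*log(-z) + 4*z*(-log(3) - 1 + log(7))


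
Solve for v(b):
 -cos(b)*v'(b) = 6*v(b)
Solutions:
 v(b) = C1*(sin(b)^3 - 3*sin(b)^2 + 3*sin(b) - 1)/(sin(b)^3 + 3*sin(b)^2 + 3*sin(b) + 1)


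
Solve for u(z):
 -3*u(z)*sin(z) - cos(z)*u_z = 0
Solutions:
 u(z) = C1*cos(z)^3


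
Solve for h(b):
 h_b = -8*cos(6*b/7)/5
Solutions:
 h(b) = C1 - 28*sin(6*b/7)/15


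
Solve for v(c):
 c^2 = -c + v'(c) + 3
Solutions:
 v(c) = C1 + c^3/3 + c^2/2 - 3*c


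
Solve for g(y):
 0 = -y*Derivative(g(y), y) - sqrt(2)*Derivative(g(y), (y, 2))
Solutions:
 g(y) = C1 + C2*erf(2^(1/4)*y/2)


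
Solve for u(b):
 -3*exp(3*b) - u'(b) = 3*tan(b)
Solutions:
 u(b) = C1 - exp(3*b) + 3*log(cos(b))


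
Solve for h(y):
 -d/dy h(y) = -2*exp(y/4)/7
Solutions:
 h(y) = C1 + 8*exp(y/4)/7


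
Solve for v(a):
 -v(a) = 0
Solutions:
 v(a) = 0


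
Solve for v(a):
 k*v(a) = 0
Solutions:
 v(a) = 0


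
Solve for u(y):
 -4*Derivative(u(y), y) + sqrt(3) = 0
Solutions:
 u(y) = C1 + sqrt(3)*y/4


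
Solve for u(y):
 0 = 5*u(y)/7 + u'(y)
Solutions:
 u(y) = C1*exp(-5*y/7)


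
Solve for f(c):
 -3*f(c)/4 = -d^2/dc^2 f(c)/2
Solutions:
 f(c) = C1*exp(-sqrt(6)*c/2) + C2*exp(sqrt(6)*c/2)


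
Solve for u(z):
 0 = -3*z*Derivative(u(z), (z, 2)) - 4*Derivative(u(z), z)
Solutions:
 u(z) = C1 + C2/z^(1/3)


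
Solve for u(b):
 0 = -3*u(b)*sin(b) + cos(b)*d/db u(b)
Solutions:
 u(b) = C1/cos(b)^3


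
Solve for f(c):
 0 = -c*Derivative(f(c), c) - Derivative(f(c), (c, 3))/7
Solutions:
 f(c) = C1 + Integral(C2*airyai(-7^(1/3)*c) + C3*airybi(-7^(1/3)*c), c)


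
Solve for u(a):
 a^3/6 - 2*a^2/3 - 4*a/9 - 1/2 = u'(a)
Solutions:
 u(a) = C1 + a^4/24 - 2*a^3/9 - 2*a^2/9 - a/2


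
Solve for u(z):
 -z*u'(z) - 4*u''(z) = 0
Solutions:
 u(z) = C1 + C2*erf(sqrt(2)*z/4)


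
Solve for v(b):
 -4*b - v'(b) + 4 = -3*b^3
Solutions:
 v(b) = C1 + 3*b^4/4 - 2*b^2 + 4*b


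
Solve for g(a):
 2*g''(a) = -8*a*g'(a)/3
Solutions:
 g(a) = C1 + C2*erf(sqrt(6)*a/3)


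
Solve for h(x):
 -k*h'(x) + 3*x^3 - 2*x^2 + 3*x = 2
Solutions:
 h(x) = C1 + 3*x^4/(4*k) - 2*x^3/(3*k) + 3*x^2/(2*k) - 2*x/k


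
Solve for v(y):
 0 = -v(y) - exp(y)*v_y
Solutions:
 v(y) = C1*exp(exp(-y))


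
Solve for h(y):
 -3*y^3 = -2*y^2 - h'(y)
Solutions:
 h(y) = C1 + 3*y^4/4 - 2*y^3/3


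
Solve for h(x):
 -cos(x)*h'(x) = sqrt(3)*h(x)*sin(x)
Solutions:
 h(x) = C1*cos(x)^(sqrt(3))


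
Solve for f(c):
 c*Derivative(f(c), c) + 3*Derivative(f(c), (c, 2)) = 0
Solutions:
 f(c) = C1 + C2*erf(sqrt(6)*c/6)


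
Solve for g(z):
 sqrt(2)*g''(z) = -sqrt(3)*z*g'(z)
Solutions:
 g(z) = C1 + C2*erf(6^(1/4)*z/2)


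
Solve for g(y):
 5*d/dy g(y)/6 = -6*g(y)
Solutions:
 g(y) = C1*exp(-36*y/5)


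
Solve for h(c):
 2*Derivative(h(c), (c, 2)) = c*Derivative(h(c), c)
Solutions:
 h(c) = C1 + C2*erfi(c/2)


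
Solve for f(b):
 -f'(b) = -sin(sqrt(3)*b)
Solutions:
 f(b) = C1 - sqrt(3)*cos(sqrt(3)*b)/3


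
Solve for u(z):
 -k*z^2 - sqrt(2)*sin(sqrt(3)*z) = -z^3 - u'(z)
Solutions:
 u(z) = C1 + k*z^3/3 - z^4/4 - sqrt(6)*cos(sqrt(3)*z)/3


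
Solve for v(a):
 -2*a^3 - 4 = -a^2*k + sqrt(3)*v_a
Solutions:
 v(a) = C1 - sqrt(3)*a^4/6 + sqrt(3)*a^3*k/9 - 4*sqrt(3)*a/3


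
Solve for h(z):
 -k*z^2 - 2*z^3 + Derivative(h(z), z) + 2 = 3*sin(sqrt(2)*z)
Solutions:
 h(z) = C1 + k*z^3/3 + z^4/2 - 2*z - 3*sqrt(2)*cos(sqrt(2)*z)/2


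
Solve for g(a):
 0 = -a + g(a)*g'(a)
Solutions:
 g(a) = -sqrt(C1 + a^2)
 g(a) = sqrt(C1 + a^2)


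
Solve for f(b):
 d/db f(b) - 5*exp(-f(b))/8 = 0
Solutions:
 f(b) = log(C1 + 5*b/8)


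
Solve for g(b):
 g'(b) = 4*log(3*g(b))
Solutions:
 -Integral(1/(log(_y) + log(3)), (_y, g(b)))/4 = C1 - b


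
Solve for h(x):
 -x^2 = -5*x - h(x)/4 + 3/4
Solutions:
 h(x) = 4*x^2 - 20*x + 3


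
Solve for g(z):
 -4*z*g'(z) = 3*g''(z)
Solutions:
 g(z) = C1 + C2*erf(sqrt(6)*z/3)


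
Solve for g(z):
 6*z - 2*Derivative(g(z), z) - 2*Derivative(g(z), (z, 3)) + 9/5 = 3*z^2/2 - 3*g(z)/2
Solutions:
 g(z) = C1*exp(3^(1/3)*z*(-(27 + sqrt(921))^(1/3) + 4*3^(1/3)/(27 + sqrt(921))^(1/3))/12)*sin(3^(1/6)*z*((27 + sqrt(921))^(-1/3) + 3^(2/3)*(27 + sqrt(921))^(1/3)/12)) + C2*exp(3^(1/3)*z*(-(27 + sqrt(921))^(1/3) + 4*3^(1/3)/(27 + sqrt(921))^(1/3))/12)*cos(3^(1/6)*z*((27 + sqrt(921))^(-1/3) + 3^(2/3)*(27 + sqrt(921))^(1/3)/12)) + C3*exp(-3^(1/3)*z*(-(27 + sqrt(921))^(1/3) + 4*3^(1/3)/(27 + sqrt(921))^(1/3))/6) + z^2 - 4*z/3 - 134/45


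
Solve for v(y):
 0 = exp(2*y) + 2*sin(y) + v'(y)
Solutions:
 v(y) = C1 - exp(2*y)/2 + 2*cos(y)


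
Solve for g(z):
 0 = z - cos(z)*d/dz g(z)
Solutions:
 g(z) = C1 + Integral(z/cos(z), z)


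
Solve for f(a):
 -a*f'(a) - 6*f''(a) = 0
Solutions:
 f(a) = C1 + C2*erf(sqrt(3)*a/6)


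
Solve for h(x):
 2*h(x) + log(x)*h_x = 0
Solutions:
 h(x) = C1*exp(-2*li(x))


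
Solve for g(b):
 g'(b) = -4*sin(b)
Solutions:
 g(b) = C1 + 4*cos(b)


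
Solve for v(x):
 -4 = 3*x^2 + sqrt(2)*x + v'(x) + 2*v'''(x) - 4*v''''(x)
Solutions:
 v(x) = C1 + C2*exp(x*(-(3*sqrt(87) + 28)^(1/3) - 1/(3*sqrt(87) + 28)^(1/3) + 2)/12)*sin(sqrt(3)*x*(-(3*sqrt(87) + 28)^(1/3) + (3*sqrt(87) + 28)^(-1/3))/12) + C3*exp(x*(-(3*sqrt(87) + 28)^(1/3) - 1/(3*sqrt(87) + 28)^(1/3) + 2)/12)*cos(sqrt(3)*x*(-(3*sqrt(87) + 28)^(1/3) + (3*sqrt(87) + 28)^(-1/3))/12) + C4*exp(x*((3*sqrt(87) + 28)^(-1/3) + 1 + (3*sqrt(87) + 28)^(1/3))/6) - x^3 - sqrt(2)*x^2/2 + 8*x


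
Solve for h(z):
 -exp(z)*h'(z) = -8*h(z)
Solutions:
 h(z) = C1*exp(-8*exp(-z))


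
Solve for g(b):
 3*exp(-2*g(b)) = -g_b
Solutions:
 g(b) = log(-sqrt(C1 - 6*b))
 g(b) = log(C1 - 6*b)/2


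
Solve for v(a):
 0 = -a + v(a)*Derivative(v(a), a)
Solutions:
 v(a) = -sqrt(C1 + a^2)
 v(a) = sqrt(C1 + a^2)
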